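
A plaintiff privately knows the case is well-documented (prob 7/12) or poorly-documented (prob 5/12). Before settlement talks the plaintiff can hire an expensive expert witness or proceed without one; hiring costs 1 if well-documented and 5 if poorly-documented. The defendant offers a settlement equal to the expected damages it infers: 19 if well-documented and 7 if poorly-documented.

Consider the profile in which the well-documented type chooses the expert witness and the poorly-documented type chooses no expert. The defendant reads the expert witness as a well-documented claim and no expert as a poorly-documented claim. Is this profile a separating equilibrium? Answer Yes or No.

No

Under these beliefs, the expert witness earns settlement 19 and no expert earns settlement 7.
well-documented: the expert witness nets 19 − 1 = 18; no expert nets 7. well-documented prefers the expert witness.
poorly-documented: the expert witness nets 19 − 5 = 14; no expert nets 7. poorly-documented would deviate to the expert witness.
poorly-documented has a profitable deviation, so the profile is not an equilibrium.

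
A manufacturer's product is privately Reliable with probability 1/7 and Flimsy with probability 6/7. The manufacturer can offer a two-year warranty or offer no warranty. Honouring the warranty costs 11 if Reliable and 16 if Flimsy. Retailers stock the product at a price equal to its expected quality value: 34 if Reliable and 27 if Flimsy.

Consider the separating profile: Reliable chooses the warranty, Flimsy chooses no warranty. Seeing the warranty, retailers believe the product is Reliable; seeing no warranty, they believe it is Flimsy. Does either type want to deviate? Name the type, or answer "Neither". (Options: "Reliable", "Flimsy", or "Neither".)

Reliable

The warranty pays 34; no warranty pays 27.
Reliable: assigned the warranty, nets 34 − 11 = 23; deviating to no warranty nets 27.
Flimsy: assigned no warranty, nets 27; deviating to the warranty nets 34 − 16 = 18.
The Reliable type gains 4 by deviating.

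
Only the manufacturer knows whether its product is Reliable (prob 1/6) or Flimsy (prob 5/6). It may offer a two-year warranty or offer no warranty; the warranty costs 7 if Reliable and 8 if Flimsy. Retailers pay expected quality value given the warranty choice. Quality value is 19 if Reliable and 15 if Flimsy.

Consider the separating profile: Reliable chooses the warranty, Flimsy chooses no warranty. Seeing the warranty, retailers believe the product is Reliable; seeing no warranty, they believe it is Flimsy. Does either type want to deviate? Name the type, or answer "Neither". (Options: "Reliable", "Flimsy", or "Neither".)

Reliable

The warranty pays 19; no warranty pays 15.
Reliable: assigned the warranty, nets 19 − 7 = 12; deviating to no warranty nets 15.
Flimsy: assigned no warranty, nets 15; deviating to the warranty nets 19 − 8 = 11.
The Reliable type gains 3 by deviating.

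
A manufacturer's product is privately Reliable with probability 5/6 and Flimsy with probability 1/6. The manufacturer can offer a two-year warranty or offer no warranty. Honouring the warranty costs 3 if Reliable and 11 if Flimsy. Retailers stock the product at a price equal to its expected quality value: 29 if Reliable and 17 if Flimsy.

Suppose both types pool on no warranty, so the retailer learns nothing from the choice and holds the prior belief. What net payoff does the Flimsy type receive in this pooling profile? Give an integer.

Pooled price = 5/6·29 + 1/6·17 = 27.
Flimsy pays no cost for no warranty, so net payoff = 27.

27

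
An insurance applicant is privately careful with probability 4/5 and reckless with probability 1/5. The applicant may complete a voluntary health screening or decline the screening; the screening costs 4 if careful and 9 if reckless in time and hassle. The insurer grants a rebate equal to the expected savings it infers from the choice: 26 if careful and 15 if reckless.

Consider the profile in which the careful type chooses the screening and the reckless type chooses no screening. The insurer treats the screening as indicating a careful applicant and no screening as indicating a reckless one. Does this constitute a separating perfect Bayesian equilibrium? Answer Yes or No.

Under these beliefs, the screening earns rebate 26 and no screening earns rebate 15.
careful: the screening nets 26 − 4 = 22; no screening nets 15. careful prefers the screening.
reckless: the screening nets 26 − 9 = 17; no screening nets 15. reckless would deviate to the screening.
reckless has a profitable deviation, so the profile is not an equilibrium.

No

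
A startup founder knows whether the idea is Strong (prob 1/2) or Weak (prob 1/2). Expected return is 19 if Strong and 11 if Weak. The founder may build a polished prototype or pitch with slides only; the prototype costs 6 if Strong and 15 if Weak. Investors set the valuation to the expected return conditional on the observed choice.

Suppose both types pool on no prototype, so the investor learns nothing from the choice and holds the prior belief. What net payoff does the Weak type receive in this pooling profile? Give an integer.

15

Pooled valuation = 1/2·19 + 1/2·11 = 15.
Weak pays no cost for no prototype, so net payoff = 15.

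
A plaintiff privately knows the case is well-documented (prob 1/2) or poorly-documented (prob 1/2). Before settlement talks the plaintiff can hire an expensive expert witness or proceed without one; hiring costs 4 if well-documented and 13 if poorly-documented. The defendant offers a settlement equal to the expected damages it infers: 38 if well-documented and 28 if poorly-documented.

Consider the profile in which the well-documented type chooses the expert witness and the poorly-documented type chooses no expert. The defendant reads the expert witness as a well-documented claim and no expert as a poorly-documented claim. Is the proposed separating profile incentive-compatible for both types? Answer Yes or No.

Yes

Under these beliefs, the expert witness earns settlement 38 and no expert earns settlement 28.
well-documented: the expert witness nets 38 − 4 = 34; no expert nets 28. well-documented prefers the expert witness.
poorly-documented: the expert witness nets 38 − 13 = 25; no expert nets 28. poorly-documented prefers no expert.
Neither type deviates, so the separating profile is an equilibrium.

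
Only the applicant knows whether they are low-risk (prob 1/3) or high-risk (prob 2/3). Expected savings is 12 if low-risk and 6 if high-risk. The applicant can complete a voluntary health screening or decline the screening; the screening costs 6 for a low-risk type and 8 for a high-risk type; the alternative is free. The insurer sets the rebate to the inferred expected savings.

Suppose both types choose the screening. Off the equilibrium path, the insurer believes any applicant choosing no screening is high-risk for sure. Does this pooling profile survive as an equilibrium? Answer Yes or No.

On path, the insurer holds the prior and pays 1/3·12 + 2/3·6 = 8. Off path (no screening), believing high-risk, it pays 6.
low-risk: the screening nets 8 − 6 = 2; no screening nets 6. low-risk would deviate.
high-risk: the screening nets 8 − 8 = 0; no screening nets 6. high-risk would deviate.
A type deviates, so pooling fails.

No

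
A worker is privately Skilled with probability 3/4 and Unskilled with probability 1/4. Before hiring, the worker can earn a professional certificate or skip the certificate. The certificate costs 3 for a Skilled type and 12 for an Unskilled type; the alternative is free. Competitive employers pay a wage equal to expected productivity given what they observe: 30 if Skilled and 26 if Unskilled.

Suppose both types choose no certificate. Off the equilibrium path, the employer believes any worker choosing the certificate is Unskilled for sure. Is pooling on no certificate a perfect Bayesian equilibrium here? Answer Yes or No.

Yes

On path, the employer holds the prior and pays 3/4·30 + 1/4·26 = 29. Off path (the certificate), believing Unskilled, it pays 26.
Skilled: no certificate nets 29; the certificate nets 26 − 3 = 23. Skilled stays.
Unskilled: no certificate nets 29; the certificate nets 26 − 12 = 14. Unskilled stays.
No type deviates, so pooling is sustained.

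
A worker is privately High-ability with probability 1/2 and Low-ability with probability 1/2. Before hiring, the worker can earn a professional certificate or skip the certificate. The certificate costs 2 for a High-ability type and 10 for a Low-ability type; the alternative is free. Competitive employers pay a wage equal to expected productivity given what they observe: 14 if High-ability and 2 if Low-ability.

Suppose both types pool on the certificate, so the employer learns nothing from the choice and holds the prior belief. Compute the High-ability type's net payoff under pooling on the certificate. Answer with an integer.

Pooled wage = 1/2·14 + 1/2·2 = 8.
High-ability pays cost 2 for the certificate, so net payoff = 8 − 2 = 6.

6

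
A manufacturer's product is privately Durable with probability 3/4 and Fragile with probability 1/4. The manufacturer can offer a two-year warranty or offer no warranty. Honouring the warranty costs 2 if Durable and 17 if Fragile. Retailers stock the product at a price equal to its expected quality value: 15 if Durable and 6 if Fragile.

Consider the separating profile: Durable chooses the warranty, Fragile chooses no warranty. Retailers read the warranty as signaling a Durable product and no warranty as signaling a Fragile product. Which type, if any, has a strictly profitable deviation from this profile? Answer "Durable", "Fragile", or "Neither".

The warranty pays 15; no warranty pays 6.
Durable: assigned the warranty, nets 15 − 2 = 13; deviating to no warranty nets 6.
Fragile: assigned no warranty, nets 6; deviating to the warranty nets 15 − 17 = -2.
Both types strictly prefer their assigned action; no profitable deviation.

Neither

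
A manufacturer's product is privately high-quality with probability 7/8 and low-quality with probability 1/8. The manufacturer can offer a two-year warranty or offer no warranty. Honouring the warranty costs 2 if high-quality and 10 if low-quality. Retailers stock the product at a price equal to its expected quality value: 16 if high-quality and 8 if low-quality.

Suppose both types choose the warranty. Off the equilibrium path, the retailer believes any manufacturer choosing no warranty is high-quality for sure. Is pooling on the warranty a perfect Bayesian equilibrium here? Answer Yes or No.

On path, the retailer holds the prior and pays 7/8·16 + 1/8·8 = 15. Off path (no warranty), believing high-quality, it pays 16.
high-quality: the warranty nets 15 − 2 = 13; no warranty nets 16. high-quality would deviate.
low-quality: the warranty nets 15 − 10 = 5; no warranty nets 16. low-quality would deviate.
A type deviates, so pooling fails.

No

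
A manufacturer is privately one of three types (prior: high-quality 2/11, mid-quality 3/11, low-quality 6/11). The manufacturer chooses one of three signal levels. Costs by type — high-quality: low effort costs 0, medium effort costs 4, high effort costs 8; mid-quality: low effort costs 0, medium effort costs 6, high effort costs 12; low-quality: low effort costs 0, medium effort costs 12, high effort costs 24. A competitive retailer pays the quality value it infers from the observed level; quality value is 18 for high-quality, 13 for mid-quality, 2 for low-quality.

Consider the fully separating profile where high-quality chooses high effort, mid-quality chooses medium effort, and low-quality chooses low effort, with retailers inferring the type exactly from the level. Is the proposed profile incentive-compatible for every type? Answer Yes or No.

Separating prices: high effort → 18, medium effort → 13, low effort → 2.
high-quality (assigned high effort): low effort: 2 − 0 = 2; medium effort: 13 − 4 = 9; high effort: 18 − 8 = 10. high-quality stays.
mid-quality (assigned medium effort): low effort: 2 − 0 = 2; medium effort: 13 − 6 = 7; high effort: 18 − 12 = 6. mid-quality stays.
low-quality (assigned low effort): low effort: 2 − 0 = 2; medium effort: 13 − 12 = 1; high effort: 18 − 24 = -6. low-quality stays.
Every type prefers its assigned level; separation holds.

Yes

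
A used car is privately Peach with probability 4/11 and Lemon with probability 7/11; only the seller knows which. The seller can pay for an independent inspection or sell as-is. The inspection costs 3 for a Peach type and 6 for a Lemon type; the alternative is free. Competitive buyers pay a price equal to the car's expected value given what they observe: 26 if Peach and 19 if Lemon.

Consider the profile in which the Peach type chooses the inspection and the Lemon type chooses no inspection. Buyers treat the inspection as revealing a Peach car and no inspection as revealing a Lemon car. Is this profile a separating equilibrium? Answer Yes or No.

No

Under these beliefs, the inspection earns price 26 and no inspection earns price 19.
Peach: the inspection nets 26 − 3 = 23; no inspection nets 19. Peach prefers the inspection.
Lemon: the inspection nets 26 − 6 = 20; no inspection nets 19. Lemon would deviate to the inspection.
Lemon has a profitable deviation, so the profile is not an equilibrium.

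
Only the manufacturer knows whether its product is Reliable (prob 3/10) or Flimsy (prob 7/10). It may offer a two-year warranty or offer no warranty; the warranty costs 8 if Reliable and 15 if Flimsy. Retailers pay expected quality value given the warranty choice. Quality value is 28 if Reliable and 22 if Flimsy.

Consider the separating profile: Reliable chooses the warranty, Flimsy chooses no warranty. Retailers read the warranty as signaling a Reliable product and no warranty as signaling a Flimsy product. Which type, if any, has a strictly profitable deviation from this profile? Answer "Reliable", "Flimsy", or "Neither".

Reliable

The warranty pays 28; no warranty pays 22.
Reliable: assigned the warranty, nets 28 − 8 = 20; deviating to no warranty nets 22.
Flimsy: assigned no warranty, nets 22; deviating to the warranty nets 28 − 15 = 13.
The Reliable type gains 2 by deviating.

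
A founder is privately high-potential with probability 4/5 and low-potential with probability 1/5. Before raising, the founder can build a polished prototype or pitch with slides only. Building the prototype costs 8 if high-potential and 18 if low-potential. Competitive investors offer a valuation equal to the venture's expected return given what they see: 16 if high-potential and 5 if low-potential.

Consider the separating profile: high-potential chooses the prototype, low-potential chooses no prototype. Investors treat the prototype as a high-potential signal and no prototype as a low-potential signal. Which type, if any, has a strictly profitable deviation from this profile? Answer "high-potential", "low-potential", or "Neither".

The prototype pays 16; no prototype pays 5.
high-potential: assigned the prototype, nets 16 − 8 = 8; deviating to no prototype nets 5.
low-potential: assigned no prototype, nets 5; deviating to the prototype nets 16 − 18 = -2.
Both types strictly prefer their assigned action; no profitable deviation.

Neither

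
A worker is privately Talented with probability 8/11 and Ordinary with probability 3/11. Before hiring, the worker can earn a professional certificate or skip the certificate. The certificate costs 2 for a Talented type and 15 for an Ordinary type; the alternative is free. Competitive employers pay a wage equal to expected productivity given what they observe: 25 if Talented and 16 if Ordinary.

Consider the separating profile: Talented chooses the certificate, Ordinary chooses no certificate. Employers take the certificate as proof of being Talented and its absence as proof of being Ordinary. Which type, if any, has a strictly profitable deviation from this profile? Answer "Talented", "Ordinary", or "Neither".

Neither

The certificate pays 25; no certificate pays 16.
Talented: assigned the certificate, nets 25 − 2 = 23; deviating to no certificate nets 16.
Ordinary: assigned no certificate, nets 16; deviating to the certificate nets 25 − 15 = 10.
Both types strictly prefer their assigned action; no profitable deviation.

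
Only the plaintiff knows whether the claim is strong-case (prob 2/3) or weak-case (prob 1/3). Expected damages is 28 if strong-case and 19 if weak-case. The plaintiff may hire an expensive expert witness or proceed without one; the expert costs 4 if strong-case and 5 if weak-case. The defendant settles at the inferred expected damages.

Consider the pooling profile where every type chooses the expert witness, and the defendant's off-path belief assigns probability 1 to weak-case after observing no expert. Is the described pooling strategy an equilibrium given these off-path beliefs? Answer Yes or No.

On path, the defendant holds the prior and pays 2/3·28 + 1/3·19 = 25. Off path (no expert), believing weak-case, it pays 19.
strong-case: the expert witness nets 25 − 4 = 21; no expert nets 19. strong-case stays.
weak-case: the expert witness nets 25 − 5 = 20; no expert nets 19. weak-case stays.
No type deviates, so pooling is sustained.

Yes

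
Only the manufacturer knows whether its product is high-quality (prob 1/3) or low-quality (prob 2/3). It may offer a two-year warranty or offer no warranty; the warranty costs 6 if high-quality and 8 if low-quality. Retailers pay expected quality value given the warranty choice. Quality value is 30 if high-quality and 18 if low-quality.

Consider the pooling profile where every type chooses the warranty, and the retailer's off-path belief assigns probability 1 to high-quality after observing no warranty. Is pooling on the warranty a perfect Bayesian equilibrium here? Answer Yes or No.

On path, the retailer holds the prior and pays 1/3·30 + 2/3·18 = 22. Off path (no warranty), believing high-quality, it pays 30.
high-quality: the warranty nets 22 − 6 = 16; no warranty nets 30. high-quality would deviate.
low-quality: the warranty nets 22 − 8 = 14; no warranty nets 30. low-quality would deviate.
A type deviates, so pooling fails.

No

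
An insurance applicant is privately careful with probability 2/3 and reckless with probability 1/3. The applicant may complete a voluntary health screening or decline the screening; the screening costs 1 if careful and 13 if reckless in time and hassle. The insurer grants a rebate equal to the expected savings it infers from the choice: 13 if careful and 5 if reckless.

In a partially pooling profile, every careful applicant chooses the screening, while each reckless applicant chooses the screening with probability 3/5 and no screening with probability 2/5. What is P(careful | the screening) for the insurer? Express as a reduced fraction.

10/13

P(the screening) = (2/3)·1 + (1/3)·(3/5) = 13/15.
By Bayes' rule, P(careful | the screening) = (2/3) / (13/15) = 10/13.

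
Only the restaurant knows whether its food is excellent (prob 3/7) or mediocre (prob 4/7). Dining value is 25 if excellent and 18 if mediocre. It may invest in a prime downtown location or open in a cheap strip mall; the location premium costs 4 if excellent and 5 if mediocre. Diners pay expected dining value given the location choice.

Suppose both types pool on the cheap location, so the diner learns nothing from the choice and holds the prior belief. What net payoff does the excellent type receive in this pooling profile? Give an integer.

Pooled price premium = 3/7·25 + 4/7·18 = 21.
excellent pays no cost for the cheap location, so net payoff = 21.

21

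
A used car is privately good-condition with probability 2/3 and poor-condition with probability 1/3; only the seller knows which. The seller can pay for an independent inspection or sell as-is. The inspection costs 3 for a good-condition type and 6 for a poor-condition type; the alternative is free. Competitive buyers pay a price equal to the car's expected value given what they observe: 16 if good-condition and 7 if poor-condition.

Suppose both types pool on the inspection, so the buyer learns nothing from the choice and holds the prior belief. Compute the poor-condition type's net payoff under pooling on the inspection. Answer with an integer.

Pooled price = 2/3·16 + 1/3·7 = 13.
poor-condition pays cost 6 for the inspection, so net payoff = 13 − 6 = 7.

7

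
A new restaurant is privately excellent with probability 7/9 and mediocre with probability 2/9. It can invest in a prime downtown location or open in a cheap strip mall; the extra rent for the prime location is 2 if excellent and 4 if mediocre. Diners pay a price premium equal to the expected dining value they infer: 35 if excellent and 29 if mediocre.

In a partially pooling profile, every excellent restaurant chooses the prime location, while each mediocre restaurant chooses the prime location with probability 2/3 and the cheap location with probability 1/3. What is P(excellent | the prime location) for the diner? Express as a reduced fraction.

21/25

P(the prime location) = (7/9)·1 + (2/9)·(2/3) = 25/27.
By Bayes' rule, P(excellent | the prime location) = (7/9) / (25/27) = 21/25.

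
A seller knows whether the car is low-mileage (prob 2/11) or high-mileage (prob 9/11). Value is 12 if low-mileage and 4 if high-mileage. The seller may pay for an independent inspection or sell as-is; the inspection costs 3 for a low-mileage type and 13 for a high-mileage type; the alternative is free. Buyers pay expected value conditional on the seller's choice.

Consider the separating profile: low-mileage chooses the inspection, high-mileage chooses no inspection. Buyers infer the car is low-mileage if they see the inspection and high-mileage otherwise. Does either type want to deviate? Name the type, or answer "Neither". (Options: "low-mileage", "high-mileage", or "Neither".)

Neither

The inspection pays 12; no inspection pays 4.
low-mileage: assigned the inspection, nets 12 − 3 = 9; deviating to no inspection nets 4.
high-mileage: assigned no inspection, nets 4; deviating to the inspection nets 12 − 13 = -1.
Both types strictly prefer their assigned action; no profitable deviation.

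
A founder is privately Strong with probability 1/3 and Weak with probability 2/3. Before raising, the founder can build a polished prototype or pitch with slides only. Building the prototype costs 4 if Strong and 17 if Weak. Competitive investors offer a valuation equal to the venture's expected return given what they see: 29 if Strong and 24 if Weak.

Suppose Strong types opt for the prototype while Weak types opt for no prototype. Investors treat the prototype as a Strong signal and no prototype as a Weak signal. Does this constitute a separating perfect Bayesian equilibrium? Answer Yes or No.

Under these beliefs, the prototype earns valuation 29 and no prototype earns valuation 24.
Strong: the prototype nets 29 − 4 = 25; no prototype nets 24. Strong prefers the prototype.
Weak: the prototype nets 29 − 17 = 12; no prototype nets 24. Weak prefers no prototype.
Neither type deviates, so the separating profile is an equilibrium.

Yes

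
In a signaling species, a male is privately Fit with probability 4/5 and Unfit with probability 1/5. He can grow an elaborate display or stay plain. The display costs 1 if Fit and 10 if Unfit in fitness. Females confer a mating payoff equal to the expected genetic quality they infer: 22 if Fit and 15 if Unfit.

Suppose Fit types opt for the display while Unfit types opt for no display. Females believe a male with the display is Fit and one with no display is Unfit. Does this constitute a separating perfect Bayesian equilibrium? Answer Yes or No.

Under these beliefs, the display earns mating payoff 22 and no display earns mating payoff 15.
Fit: the display nets 22 − 1 = 21; no display nets 15. Fit prefers the display.
Unfit: the display nets 22 − 10 = 12; no display nets 15. Unfit prefers no display.
Neither type deviates, so the separating profile is an equilibrium.

Yes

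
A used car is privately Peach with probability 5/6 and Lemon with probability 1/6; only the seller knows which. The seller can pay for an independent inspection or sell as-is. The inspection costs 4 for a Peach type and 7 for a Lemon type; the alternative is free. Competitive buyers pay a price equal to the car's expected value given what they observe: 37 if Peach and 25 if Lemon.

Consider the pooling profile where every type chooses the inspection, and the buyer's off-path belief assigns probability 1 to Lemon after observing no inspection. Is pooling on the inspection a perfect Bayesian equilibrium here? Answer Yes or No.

On path, the buyer holds the prior and pays 5/6·37 + 1/6·25 = 35. Off path (no inspection), believing Lemon, it pays 25.
Peach: the inspection nets 35 − 4 = 31; no inspection nets 25. Peach stays.
Lemon: the inspection nets 35 − 7 = 28; no inspection nets 25. Lemon stays.
No type deviates, so pooling is sustained.

Yes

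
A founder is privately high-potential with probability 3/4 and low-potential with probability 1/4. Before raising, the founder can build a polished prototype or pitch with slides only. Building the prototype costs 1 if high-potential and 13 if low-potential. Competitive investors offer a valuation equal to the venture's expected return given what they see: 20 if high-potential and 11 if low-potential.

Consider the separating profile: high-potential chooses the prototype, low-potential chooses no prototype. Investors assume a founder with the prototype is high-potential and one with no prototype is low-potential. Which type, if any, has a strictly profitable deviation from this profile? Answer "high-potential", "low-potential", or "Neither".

The prototype pays 20; no prototype pays 11.
high-potential: assigned the prototype, nets 20 − 1 = 19; deviating to no prototype nets 11.
low-potential: assigned no prototype, nets 11; deviating to the prototype nets 20 − 13 = 7.
Both types strictly prefer their assigned action; no profitable deviation.

Neither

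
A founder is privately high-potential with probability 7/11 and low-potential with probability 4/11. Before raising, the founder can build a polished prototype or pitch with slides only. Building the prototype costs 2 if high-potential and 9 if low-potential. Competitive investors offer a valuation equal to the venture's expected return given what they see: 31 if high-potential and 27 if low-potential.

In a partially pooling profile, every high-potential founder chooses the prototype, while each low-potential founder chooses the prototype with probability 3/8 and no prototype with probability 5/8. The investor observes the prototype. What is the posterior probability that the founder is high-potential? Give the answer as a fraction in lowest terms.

14/17

P(the prototype) = (7/11)·1 + (4/11)·(3/8) = 17/22.
By Bayes' rule, P(high-potential | the prototype) = (7/11) / (17/22) = 14/17.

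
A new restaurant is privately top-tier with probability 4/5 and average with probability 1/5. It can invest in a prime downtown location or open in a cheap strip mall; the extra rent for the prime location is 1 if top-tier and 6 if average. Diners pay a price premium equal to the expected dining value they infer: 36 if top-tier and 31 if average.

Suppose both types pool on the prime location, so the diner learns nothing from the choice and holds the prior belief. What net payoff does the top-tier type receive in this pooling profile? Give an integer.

34

Pooled price premium = 4/5·36 + 1/5·31 = 35.
top-tier pays cost 1 for the prime location, so net payoff = 35 − 1 = 34.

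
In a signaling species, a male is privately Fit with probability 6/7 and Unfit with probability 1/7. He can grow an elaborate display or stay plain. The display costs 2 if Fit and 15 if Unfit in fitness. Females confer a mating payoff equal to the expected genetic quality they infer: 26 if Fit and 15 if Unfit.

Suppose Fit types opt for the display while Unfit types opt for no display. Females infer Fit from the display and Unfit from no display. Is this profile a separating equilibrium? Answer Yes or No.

Under these beliefs, the display earns mating payoff 26 and no display earns mating payoff 15.
Fit: the display nets 26 − 2 = 24; no display nets 15. Fit prefers the display.
Unfit: the display nets 26 − 15 = 11; no display nets 15. Unfit prefers no display.
Neither type deviates, so the separating profile is an equilibrium.

Yes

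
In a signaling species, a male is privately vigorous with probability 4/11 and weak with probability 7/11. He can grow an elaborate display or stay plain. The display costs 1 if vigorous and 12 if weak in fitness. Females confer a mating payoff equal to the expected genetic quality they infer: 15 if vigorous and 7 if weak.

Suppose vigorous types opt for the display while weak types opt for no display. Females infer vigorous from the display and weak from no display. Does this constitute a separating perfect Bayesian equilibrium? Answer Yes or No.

Under these beliefs, the display earns mating payoff 15 and no display earns mating payoff 7.
vigorous: the display nets 15 − 1 = 14; no display nets 7. vigorous prefers the display.
weak: the display nets 15 − 12 = 3; no display nets 7. weak prefers no display.
Neither type deviates, so the separating profile is an equilibrium.

Yes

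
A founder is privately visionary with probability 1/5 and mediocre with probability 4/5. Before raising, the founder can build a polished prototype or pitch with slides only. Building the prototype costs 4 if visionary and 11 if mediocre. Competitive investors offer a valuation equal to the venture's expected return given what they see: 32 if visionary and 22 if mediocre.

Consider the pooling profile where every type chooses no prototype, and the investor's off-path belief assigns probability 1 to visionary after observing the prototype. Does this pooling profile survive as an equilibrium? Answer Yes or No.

No

On path, the investor holds the prior and pays 1/5·32 + 4/5·22 = 24. Off path (the prototype), believing visionary, it pays 32.
visionary: no prototype nets 24; the prototype nets 32 − 4 = 28. visionary would deviate.
mediocre: no prototype nets 24; the prototype nets 32 − 11 = 21. mediocre stays.
A type deviates, so pooling fails.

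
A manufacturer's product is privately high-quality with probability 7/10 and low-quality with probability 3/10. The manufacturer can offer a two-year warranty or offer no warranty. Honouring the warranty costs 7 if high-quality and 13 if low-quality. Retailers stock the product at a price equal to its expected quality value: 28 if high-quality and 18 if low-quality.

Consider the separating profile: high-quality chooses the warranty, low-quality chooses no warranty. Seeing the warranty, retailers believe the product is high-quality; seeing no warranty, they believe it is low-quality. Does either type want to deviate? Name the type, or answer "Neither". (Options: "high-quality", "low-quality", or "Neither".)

Neither

The warranty pays 28; no warranty pays 18.
high-quality: assigned the warranty, nets 28 − 7 = 21; deviating to no warranty nets 18.
low-quality: assigned no warranty, nets 18; deviating to the warranty nets 28 − 13 = 15.
Both types strictly prefer their assigned action; no profitable deviation.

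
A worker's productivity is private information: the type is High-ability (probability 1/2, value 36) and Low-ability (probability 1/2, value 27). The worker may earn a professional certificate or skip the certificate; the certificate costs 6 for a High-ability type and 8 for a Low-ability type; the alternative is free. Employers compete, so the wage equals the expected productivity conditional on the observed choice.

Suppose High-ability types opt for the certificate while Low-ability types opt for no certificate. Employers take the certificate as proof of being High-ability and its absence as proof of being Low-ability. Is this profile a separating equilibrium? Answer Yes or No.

Under these beliefs, the certificate earns wage 36 and no certificate earns wage 27.
High-ability: the certificate nets 36 − 6 = 30; no certificate nets 27. High-ability prefers the certificate.
Low-ability: the certificate nets 36 − 8 = 28; no certificate nets 27. Low-ability would deviate to the certificate.
Low-ability has a profitable deviation, so the profile is not an equilibrium.

No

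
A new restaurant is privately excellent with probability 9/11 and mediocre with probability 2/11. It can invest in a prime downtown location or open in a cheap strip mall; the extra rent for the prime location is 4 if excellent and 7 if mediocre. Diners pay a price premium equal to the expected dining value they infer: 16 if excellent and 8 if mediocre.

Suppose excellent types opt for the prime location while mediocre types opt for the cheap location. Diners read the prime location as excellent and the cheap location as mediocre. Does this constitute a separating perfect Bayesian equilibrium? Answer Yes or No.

No

Under these beliefs, the prime location earns price premium 16 and the cheap location earns price premium 8.
excellent: the prime location nets 16 − 4 = 12; the cheap location nets 8. excellent prefers the prime location.
mediocre: the prime location nets 16 − 7 = 9; the cheap location nets 8. mediocre would deviate to the prime location.
mediocre has a profitable deviation, so the profile is not an equilibrium.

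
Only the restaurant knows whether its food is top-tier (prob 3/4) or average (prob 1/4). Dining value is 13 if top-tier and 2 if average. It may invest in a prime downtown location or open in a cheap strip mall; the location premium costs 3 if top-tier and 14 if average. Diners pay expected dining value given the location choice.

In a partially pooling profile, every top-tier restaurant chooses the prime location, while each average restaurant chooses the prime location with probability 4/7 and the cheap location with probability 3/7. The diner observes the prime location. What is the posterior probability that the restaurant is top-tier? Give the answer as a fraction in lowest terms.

21/25

P(the prime location) = (3/4)·1 + (1/4)·(4/7) = 25/28.
By Bayes' rule, P(top-tier | the prime location) = (3/4) / (25/28) = 21/25.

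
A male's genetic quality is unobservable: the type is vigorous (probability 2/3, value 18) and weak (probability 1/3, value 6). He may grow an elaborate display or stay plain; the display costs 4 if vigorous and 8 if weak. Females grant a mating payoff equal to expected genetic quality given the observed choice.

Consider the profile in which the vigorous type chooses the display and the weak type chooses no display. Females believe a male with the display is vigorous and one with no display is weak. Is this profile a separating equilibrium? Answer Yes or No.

No

Under these beliefs, the display earns mating payoff 18 and no display earns mating payoff 6.
vigorous: the display nets 18 − 4 = 14; no display nets 6. vigorous prefers the display.
weak: the display nets 18 − 8 = 10; no display nets 6. weak would deviate to the display.
weak has a profitable deviation, so the profile is not an equilibrium.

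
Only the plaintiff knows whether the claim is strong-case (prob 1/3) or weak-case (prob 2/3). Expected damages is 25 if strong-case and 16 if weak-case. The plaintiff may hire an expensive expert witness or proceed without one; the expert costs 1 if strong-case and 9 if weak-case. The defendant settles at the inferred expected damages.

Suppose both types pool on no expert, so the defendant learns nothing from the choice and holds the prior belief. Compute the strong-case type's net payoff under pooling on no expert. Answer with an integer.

Pooled settlement = 1/3·25 + 2/3·16 = 19.
strong-case pays no cost for no expert, so net payoff = 19.

19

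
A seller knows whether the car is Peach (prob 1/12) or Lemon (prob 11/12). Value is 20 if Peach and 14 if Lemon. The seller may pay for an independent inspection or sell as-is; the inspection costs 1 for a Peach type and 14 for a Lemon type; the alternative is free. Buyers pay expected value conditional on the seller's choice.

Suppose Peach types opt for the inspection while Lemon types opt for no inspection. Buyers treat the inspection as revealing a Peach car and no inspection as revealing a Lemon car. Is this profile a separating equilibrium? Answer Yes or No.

Yes

Under these beliefs, the inspection earns price 20 and no inspection earns price 14.
Peach: the inspection nets 20 − 1 = 19; no inspection nets 14. Peach prefers the inspection.
Lemon: the inspection nets 20 − 14 = 6; no inspection nets 14. Lemon prefers no inspection.
Neither type deviates, so the separating profile is an equilibrium.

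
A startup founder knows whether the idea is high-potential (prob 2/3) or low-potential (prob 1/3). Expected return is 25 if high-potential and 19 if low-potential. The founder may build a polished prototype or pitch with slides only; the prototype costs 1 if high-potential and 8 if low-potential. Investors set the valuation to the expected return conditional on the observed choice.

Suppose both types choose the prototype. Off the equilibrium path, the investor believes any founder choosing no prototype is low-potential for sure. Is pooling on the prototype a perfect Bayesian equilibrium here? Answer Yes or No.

No

On path, the investor holds the prior and pays 2/3·25 + 1/3·19 = 23. Off path (no prototype), believing low-potential, it pays 19.
high-potential: the prototype nets 23 − 1 = 22; no prototype nets 19. high-potential stays.
low-potential: the prototype nets 23 − 8 = 15; no prototype nets 19. low-potential would deviate.
A type deviates, so pooling fails.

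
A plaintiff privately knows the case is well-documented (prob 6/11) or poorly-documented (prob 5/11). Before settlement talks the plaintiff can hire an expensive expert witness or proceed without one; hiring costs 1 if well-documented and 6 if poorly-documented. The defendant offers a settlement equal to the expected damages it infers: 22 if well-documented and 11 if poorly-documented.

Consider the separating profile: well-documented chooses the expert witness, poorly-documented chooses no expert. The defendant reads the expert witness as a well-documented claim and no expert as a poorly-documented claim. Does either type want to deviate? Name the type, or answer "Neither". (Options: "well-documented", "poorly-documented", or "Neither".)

The expert witness pays 22; no expert pays 11.
well-documented: assigned the expert witness, nets 22 − 1 = 21; deviating to no expert nets 11.
poorly-documented: assigned no expert, nets 11; deviating to the expert witness nets 22 − 6 = 16.
The poorly-documented type gains 5 by deviating.

poorly-documented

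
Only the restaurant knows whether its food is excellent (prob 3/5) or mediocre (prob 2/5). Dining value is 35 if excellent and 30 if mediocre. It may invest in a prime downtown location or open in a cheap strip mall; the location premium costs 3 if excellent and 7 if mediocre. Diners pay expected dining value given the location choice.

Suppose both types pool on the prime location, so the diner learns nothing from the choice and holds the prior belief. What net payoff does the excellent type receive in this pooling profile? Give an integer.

30

Pooled price premium = 3/5·35 + 2/5·30 = 33.
excellent pays cost 3 for the prime location, so net payoff = 33 − 3 = 30.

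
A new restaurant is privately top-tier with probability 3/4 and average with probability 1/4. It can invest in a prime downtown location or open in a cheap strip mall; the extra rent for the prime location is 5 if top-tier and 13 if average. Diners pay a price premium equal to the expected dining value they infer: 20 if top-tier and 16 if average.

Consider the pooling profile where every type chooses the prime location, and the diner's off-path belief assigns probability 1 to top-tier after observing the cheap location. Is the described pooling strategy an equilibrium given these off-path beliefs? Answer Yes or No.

No

On path, the diner holds the prior and pays 3/4·20 + 1/4·16 = 19. Off path (the cheap location), believing top-tier, it pays 20.
top-tier: the prime location nets 19 − 5 = 14; the cheap location nets 20. top-tier would deviate.
average: the prime location nets 19 − 13 = 6; the cheap location nets 20. average would deviate.
A type deviates, so pooling fails.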